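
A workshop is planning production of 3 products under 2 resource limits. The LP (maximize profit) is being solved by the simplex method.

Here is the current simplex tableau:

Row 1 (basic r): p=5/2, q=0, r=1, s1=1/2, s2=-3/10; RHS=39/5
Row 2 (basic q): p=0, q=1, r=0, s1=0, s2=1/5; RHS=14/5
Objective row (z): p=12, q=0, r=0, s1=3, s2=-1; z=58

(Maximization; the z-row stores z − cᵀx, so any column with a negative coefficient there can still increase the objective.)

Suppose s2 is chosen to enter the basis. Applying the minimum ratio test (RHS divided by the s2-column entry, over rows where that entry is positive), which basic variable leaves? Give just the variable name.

q

Ratios: row 1 (r): entry -3/10 ≤ 0, skip; row 2 (q): (14/5)/(1/5) = 14.
Minimum ratio 14 is in the q row, so q leaves.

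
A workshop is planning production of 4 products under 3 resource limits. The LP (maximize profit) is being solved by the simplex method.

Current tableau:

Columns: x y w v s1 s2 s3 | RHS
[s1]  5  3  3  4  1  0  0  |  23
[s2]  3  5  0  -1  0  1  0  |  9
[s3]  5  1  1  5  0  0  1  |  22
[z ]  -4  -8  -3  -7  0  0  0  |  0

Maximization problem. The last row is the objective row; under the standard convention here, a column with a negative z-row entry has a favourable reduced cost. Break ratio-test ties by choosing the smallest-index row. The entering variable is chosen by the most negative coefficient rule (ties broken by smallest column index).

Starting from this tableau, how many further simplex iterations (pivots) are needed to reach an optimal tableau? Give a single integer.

2

pivot: y in, s2 out → z = 72/5
pivot: v in, s1 out → z = 1088/23
No improving column remains; optimal.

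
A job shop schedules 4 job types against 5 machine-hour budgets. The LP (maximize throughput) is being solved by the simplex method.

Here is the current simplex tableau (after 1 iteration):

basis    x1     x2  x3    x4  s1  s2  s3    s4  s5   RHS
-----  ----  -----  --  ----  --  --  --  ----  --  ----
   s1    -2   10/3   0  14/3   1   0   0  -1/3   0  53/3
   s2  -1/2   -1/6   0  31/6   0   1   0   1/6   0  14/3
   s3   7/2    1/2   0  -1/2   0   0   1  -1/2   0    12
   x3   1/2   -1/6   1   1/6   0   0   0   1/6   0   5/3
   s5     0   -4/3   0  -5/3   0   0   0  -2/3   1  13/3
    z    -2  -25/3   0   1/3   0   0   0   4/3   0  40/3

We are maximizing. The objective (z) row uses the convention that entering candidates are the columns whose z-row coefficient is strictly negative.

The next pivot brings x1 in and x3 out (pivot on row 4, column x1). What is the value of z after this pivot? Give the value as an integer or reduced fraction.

Minimum ratio for x1: (5/3)/(1/2) = 10/3.
z changes by −(z-row coeff of x1)·ratio = −(-2)·(10/3) = 20/3.
New z = 40/3 + (20/3) = 20.

20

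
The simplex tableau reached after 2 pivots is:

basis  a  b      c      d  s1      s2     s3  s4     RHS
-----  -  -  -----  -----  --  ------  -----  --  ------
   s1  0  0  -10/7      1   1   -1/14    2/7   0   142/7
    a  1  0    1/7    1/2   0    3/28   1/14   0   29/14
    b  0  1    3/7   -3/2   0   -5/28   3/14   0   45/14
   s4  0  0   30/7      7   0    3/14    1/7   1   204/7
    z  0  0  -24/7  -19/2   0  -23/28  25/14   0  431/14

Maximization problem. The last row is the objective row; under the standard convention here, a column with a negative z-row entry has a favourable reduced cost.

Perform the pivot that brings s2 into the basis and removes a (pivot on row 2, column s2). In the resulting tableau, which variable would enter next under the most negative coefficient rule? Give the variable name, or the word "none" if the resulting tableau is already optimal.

d

Pivot element 3/28. New z-row = old z-row − (-23/28)·(row 2/(3/28)).
Updated z-row coefficients: a: 23/3, b: 0, c: -7/3, d: -17/3, s1: 0, s2: 0, s3: 7/3, s4: 0.
The most negative is -17/3 in column d, so d would enter next.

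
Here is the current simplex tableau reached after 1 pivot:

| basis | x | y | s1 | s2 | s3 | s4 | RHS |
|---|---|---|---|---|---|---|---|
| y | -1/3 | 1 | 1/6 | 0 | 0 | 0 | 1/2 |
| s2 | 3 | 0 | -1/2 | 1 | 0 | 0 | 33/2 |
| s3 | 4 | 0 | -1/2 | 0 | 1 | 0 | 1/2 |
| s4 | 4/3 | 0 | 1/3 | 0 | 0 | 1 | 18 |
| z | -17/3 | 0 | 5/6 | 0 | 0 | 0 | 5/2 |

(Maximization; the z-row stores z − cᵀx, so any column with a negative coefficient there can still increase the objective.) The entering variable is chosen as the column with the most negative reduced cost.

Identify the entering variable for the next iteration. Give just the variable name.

x

Objective-row coefficients: x: -17/3, y: 0, s1: 5/6, s2: 0, s3: 0, s4: 0.
The most negative is -17/3 in column x, so x enters.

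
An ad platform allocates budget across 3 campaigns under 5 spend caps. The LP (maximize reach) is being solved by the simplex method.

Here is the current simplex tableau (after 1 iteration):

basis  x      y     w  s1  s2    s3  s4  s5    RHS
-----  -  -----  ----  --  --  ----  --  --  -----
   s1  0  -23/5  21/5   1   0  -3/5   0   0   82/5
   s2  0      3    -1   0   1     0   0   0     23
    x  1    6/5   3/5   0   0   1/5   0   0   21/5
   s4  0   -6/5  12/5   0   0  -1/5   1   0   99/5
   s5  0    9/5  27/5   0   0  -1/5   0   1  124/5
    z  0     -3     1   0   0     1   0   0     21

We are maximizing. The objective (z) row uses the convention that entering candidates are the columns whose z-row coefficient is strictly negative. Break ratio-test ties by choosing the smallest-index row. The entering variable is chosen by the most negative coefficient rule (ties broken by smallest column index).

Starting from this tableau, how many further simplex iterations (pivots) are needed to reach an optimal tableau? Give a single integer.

pivot: y in, x out → z = 63/2
No improving column remains; optimal.

1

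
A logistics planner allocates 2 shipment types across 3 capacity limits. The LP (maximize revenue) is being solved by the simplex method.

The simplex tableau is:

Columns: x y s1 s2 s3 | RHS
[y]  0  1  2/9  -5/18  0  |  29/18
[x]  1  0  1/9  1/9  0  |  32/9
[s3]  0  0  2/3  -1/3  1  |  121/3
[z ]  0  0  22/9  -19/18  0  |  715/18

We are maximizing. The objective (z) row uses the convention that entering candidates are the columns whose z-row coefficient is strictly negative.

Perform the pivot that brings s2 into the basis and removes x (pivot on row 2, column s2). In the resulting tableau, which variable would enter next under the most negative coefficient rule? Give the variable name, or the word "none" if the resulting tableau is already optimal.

none

Pivot element 1/9. New z-row = old z-row − (-19/18)·(row 2/(1/9)).
Updated z-row coefficients: x: 19/2, y: 0, s1: 7/2, s2: 0, s3: 0.
No coefficient is strictly negative; the tableau after this pivot is optimal.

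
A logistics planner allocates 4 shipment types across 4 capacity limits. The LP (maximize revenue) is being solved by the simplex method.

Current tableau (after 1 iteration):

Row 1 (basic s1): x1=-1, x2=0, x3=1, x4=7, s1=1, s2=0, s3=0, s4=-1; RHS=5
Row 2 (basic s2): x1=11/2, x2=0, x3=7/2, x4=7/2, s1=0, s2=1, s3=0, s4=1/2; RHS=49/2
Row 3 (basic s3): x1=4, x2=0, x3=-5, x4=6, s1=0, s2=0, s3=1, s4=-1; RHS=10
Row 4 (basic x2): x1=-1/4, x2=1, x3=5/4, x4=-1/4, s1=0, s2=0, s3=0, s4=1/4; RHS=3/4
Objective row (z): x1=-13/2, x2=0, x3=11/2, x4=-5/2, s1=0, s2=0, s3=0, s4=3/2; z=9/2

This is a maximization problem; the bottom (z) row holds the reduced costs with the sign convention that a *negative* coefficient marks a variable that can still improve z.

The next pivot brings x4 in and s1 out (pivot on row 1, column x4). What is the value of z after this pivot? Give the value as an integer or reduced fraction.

Minimum ratio for x4: 5/7 = 5/7.
z changes by −(z-row coeff of x4)·ratio = −(-5/2)·(5/7) = 25/14.
New z = 9/2 + (25/14) = 44/7.

44/7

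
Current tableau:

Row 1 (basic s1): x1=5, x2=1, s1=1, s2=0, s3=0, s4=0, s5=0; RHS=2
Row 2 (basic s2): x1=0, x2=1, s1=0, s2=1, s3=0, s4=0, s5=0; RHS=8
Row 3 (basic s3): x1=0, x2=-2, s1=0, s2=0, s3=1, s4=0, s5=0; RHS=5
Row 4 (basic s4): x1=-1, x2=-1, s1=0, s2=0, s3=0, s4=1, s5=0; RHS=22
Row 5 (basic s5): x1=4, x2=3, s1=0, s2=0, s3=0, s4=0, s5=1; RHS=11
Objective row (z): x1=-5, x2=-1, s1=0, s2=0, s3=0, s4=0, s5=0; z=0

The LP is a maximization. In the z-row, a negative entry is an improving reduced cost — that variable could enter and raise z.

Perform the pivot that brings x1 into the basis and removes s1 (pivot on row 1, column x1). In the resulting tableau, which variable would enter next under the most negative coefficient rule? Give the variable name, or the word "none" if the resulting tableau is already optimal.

none

Pivot element 5. New z-row = old z-row − (-5)·(row 1/5).
Updated z-row coefficients: x1: 0, x2: 0, s1: 1, s2: 0, s3: 0, s4: 0, s5: 0.
No coefficient is strictly negative; the tableau after this pivot is optimal.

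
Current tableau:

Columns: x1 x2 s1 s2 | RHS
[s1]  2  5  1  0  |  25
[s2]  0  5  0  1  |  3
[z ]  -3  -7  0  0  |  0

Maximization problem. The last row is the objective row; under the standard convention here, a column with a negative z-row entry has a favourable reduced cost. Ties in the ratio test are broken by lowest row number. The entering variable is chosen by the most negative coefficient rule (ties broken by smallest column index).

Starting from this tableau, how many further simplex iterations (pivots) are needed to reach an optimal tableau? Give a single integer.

3

pivot: x2 in, s2 out → z = 21/5
pivot: x1 in, s1 out → z = 186/5
pivot: s2 in, x2 out → z = 75/2
No improving column remains; optimal.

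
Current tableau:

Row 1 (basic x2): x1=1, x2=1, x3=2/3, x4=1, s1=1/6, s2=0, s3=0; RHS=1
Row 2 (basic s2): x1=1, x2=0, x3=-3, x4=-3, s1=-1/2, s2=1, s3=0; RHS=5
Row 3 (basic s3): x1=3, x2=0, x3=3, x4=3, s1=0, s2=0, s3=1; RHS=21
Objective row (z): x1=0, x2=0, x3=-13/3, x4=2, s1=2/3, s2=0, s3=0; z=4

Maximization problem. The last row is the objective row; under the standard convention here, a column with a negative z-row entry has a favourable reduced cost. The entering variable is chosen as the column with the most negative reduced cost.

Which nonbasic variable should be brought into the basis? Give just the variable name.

x3

Objective-row coefficients: x1: 0, x2: 0, x3: -13/3, x4: 2, s1: 2/3, s2: 0, s3: 0.
The most negative is -13/3 in column x3, so x3 enters.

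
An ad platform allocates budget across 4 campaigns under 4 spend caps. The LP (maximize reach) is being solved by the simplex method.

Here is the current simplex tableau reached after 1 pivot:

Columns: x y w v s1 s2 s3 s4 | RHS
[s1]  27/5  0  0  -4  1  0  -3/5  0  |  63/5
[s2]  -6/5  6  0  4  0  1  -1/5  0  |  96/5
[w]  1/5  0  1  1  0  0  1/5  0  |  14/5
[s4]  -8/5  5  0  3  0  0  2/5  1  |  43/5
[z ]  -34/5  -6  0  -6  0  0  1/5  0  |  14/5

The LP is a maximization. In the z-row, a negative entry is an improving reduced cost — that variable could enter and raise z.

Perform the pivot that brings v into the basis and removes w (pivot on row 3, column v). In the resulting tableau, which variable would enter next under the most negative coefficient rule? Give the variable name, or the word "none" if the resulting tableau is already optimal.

y

Pivot element 1. New z-row = old z-row − (-6)·(row 3/1).
Updated z-row coefficients: x: -28/5, y: -6, w: 6, v: 0, s1: 0, s2: 0, s3: 7/5, s4: 0.
The most negative is -6 in column y, so y would enter next.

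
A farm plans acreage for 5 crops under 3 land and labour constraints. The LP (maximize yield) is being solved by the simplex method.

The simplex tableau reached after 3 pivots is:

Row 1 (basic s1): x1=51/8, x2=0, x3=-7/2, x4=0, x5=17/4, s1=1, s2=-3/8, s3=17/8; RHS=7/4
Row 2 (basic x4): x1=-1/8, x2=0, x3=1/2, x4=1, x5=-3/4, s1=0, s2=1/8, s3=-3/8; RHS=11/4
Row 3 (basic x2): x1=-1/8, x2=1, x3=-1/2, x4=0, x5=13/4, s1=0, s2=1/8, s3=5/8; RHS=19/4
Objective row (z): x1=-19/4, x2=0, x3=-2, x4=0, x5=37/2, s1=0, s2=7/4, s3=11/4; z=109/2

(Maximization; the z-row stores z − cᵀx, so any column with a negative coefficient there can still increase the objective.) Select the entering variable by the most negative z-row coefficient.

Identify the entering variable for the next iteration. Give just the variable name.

Objective-row coefficients: x1: -19/4, x2: 0, x3: -2, x4: 0, x5: 37/2, s1: 0, s2: 7/4, s3: 11/4.
The most negative is -19/4 in column x1, so x1 enters.

x1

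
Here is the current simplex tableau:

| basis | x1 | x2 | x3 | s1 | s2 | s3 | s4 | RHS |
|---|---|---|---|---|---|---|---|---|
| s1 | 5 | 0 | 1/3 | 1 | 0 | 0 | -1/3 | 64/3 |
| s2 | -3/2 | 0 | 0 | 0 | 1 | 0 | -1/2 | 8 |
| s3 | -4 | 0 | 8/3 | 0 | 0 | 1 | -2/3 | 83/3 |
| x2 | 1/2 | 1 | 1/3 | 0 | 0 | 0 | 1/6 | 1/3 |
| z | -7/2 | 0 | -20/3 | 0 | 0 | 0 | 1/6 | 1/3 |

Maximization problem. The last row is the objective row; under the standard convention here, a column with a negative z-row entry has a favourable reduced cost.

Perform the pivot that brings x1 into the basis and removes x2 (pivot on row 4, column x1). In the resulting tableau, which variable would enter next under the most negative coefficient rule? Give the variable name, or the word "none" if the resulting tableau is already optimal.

Pivot element 1/2. New z-row = old z-row − (-7/2)·(row 4/(1/2)).
Updated z-row coefficients: x1: 0, x2: 7, x3: -13/3, s1: 0, s2: 0, s3: 0, s4: 4/3.
The most negative is -13/3 in column x3, so x3 would enter next.

x3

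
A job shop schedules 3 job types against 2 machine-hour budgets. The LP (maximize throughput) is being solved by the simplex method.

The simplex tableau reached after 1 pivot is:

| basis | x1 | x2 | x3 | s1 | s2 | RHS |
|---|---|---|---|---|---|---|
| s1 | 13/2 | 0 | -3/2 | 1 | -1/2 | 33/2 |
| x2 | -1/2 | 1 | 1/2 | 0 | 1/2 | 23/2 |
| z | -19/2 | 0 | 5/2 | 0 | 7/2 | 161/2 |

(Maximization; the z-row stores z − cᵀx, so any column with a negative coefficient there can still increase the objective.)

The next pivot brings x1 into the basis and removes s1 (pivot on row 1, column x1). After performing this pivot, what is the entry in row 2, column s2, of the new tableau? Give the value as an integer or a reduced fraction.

6/13

Pivot element is row 1, column x1: 13/2.
Normalize row 1: new (row 1, s2) = (-1/2)/(13/2) = -1/13.
row 2 ← row 2 − (-1/2)·(new row 1): 1/2 − (-1/2)·(-1/13) = 6/13.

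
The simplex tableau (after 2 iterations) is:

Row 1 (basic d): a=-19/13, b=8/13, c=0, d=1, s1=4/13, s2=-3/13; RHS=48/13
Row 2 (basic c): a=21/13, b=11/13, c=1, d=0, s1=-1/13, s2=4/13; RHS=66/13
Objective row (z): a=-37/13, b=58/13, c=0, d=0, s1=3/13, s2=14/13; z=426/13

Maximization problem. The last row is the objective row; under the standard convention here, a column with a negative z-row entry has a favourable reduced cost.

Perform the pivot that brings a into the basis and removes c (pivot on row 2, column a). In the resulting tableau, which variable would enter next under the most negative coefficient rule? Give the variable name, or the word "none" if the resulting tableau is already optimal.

none

Pivot element 21/13. New z-row = old z-row − (-37/13)·(row 2/(21/13)).
Updated z-row coefficients: a: 0, b: 125/21, c: 37/21, d: 0, s1: 2/21, s2: 34/21.
No coefficient is strictly negative; the tableau after this pivot is optimal.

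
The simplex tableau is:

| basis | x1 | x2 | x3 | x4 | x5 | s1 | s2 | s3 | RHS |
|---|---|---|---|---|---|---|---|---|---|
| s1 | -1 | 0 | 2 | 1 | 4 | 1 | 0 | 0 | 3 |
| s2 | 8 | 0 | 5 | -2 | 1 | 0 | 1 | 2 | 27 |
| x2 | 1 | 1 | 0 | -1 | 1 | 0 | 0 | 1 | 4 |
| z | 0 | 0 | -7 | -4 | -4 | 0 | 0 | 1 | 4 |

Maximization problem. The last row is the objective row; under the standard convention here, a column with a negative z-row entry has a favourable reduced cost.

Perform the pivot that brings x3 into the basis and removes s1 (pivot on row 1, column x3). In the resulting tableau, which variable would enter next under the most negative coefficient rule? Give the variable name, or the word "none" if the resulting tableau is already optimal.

Pivot element 2. New z-row = old z-row − (-7)·(row 1/2).
Updated z-row coefficients: x1: -7/2, x2: 0, x3: 0, x4: -1/2, x5: 10, s1: 7/2, s2: 0, s3: 1.
The most negative is -7/2 in column x1, so x1 would enter next.

x1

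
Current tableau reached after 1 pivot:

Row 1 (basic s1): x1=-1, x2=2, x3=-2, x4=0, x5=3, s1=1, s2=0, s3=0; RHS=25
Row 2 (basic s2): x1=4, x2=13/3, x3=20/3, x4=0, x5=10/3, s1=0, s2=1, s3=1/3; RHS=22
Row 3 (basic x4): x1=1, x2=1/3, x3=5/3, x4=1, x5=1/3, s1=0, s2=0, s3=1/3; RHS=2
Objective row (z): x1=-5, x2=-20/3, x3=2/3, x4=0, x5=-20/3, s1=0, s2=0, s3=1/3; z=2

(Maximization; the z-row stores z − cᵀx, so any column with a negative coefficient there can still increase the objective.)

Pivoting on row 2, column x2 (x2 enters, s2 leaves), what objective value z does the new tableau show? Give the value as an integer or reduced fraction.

466/13

Minimum ratio for x2: 22/(13/3) = 66/13.
z changes by −(z-row coeff of x2)·ratio = −(-20/3)·(66/13) = 440/13.
New z = 2 + (440/13) = 466/13.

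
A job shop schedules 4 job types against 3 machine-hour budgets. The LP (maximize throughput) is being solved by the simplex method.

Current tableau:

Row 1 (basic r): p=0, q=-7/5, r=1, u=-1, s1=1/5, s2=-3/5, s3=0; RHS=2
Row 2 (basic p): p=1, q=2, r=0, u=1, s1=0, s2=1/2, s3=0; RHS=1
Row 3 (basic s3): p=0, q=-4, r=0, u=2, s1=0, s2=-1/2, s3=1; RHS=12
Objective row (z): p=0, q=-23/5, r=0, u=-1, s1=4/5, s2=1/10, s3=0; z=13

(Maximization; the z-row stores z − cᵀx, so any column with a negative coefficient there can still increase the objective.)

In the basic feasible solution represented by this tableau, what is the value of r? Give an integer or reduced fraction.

2

r is basic (row 1); its value is the RHS of that row: 2.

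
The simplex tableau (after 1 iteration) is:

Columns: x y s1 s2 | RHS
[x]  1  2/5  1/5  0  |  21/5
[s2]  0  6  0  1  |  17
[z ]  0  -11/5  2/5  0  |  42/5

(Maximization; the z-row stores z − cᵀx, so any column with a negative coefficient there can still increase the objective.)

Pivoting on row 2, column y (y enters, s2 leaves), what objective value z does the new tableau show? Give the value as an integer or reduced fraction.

439/30

Minimum ratio for y: 17/6 = 17/6.
z changes by −(z-row coeff of y)·ratio = −(-11/5)·(17/6) = 187/30.
New z = 42/5 + (187/30) = 439/30.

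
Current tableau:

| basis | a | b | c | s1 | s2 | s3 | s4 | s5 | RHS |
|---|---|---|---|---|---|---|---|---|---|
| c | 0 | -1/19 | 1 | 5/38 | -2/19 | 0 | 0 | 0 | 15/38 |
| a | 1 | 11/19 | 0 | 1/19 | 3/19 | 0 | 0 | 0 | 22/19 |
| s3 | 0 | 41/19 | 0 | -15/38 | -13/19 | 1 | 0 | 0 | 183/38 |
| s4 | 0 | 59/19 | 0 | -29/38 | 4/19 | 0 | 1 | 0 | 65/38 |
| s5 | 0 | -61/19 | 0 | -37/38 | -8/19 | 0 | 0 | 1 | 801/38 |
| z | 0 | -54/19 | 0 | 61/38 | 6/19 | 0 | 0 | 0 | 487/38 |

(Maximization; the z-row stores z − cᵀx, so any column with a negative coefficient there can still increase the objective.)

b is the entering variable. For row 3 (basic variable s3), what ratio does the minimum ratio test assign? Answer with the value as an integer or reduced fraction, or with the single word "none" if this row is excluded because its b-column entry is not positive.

183/82

Ratio = RHS / (b entry) = (183/38) / (41/19) = 183/82.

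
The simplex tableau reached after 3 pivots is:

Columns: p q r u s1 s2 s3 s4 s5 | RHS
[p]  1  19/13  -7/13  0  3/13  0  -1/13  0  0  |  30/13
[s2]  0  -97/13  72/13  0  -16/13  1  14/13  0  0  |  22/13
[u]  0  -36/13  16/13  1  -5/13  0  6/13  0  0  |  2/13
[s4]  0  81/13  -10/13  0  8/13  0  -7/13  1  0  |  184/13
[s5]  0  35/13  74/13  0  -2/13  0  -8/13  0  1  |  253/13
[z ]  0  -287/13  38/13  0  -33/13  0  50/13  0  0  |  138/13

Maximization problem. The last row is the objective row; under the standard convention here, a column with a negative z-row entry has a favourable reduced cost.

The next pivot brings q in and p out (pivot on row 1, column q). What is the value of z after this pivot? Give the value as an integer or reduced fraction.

Minimum ratio for q: (30/13)/(19/13) = 30/19.
z changes by −(z-row coeff of q)·ratio = −(-287/13)·(30/19) = 8610/247.
New z = 138/13 + (8610/247) = 864/19.

864/19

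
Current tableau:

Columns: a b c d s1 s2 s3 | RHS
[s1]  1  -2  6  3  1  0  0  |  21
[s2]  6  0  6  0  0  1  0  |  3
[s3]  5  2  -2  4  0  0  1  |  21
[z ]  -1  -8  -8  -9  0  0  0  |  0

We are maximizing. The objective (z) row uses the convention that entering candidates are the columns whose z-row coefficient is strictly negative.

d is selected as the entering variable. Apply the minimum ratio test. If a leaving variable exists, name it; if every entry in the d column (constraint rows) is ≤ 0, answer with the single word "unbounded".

Ratios: row 1 (s1): 21/3 = 7; row 2 (s2): entry 0 ≤ 0, skip; row 3 (s3): 21/4 = 21/4.
Minimum ratio is in the s3 row, so s3 leaves.

s3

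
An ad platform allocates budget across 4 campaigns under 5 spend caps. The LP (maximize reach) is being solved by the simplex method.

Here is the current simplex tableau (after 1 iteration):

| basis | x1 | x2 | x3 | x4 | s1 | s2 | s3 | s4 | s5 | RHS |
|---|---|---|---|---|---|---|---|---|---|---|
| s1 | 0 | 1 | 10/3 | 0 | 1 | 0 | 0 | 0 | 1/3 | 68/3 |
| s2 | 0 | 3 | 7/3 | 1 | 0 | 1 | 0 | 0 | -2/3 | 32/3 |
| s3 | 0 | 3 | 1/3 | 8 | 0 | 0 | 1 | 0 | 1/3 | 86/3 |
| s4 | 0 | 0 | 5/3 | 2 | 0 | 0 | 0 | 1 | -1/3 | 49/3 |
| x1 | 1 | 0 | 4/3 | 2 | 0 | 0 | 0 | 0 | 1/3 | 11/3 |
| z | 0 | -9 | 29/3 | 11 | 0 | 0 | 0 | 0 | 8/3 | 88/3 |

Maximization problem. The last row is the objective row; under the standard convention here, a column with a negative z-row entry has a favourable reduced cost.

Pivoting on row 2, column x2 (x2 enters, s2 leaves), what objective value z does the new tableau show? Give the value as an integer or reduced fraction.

Minimum ratio for x2: (32/3)/3 = 32/9.
z changes by −(z-row coeff of x2)·ratio = −(-9)·(32/9) = 32.
New z = 88/3 + 32 = 184/3.

184/3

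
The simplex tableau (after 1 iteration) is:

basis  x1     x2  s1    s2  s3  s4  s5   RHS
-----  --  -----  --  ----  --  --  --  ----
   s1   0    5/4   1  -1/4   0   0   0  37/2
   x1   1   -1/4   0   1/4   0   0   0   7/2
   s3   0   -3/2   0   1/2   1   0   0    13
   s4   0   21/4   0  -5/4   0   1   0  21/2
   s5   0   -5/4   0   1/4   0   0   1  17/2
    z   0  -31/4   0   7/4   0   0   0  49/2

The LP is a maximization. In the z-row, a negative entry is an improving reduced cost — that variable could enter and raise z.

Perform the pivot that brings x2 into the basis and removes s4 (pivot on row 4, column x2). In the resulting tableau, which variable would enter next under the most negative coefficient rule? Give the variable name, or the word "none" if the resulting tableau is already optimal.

Pivot element 21/4. New z-row = old z-row − (-31/4)·(row 4/(21/4)).
Updated z-row coefficients: x1: 0, x2: 0, s1: 0, s2: -2/21, s3: 0, s4: 31/21, s5: 0.
The most negative is -2/21 in column s2, so s2 would enter next.

s2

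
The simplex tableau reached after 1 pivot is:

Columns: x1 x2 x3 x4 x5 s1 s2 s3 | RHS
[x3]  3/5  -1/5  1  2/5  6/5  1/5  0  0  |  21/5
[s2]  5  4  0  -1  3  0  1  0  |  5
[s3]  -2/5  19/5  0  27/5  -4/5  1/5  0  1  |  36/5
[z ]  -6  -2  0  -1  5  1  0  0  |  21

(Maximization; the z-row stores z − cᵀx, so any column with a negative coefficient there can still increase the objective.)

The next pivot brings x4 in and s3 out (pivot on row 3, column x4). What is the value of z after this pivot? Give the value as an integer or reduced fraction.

Minimum ratio for x4: (36/5)/(27/5) = 4/3.
z changes by −(z-row coeff of x4)·ratio = −(-1)·(4/3) = 4/3.
New z = 21 + (4/3) = 67/3.

67/3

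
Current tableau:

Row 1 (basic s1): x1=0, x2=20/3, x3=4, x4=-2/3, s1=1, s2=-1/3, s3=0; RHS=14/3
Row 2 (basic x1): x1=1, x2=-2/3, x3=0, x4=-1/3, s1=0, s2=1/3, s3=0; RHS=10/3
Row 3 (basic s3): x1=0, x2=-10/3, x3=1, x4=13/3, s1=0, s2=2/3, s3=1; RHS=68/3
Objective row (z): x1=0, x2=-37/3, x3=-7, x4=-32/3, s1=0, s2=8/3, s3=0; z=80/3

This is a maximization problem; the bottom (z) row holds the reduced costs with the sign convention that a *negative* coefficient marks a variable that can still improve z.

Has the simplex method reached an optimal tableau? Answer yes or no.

Column x2 has objective-row coefficient -37/3, which is negative; an improving pivot exists, so not yet optimal.

no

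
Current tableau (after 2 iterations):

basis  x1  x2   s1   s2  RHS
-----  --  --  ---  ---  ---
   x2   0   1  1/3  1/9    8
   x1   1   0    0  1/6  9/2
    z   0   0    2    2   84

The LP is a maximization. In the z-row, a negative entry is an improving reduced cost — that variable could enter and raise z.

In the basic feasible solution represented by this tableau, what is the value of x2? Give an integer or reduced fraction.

x2 is basic (row 1); its value is the RHS of that row: 8.

8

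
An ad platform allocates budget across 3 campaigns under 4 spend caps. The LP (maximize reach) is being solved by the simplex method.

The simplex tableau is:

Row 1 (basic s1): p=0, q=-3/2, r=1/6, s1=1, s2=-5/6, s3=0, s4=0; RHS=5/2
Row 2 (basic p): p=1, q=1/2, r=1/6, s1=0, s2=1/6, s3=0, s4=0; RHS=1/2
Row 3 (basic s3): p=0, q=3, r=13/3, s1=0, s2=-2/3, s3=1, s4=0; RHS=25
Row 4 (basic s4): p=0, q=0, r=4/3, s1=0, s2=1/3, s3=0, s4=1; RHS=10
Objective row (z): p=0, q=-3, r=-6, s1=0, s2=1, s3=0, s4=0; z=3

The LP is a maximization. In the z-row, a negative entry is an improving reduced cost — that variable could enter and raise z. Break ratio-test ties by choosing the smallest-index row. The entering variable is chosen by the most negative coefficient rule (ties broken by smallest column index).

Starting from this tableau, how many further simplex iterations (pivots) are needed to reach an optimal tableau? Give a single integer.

1

pivot: r in, p out → z = 21
No improving column remains; optimal.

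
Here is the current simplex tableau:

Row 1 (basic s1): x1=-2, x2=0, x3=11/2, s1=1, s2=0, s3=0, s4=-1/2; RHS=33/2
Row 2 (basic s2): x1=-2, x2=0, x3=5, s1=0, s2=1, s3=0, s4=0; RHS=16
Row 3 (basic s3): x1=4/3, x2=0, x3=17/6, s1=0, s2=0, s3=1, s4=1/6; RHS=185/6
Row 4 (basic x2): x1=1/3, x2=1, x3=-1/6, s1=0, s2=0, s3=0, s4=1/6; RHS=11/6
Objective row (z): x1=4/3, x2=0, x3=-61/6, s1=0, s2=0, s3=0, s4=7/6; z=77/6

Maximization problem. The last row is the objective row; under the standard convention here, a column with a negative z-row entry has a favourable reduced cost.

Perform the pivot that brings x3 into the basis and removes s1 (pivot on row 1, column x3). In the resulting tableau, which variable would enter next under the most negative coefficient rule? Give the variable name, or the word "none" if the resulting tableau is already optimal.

Pivot element 11/2. New z-row = old z-row − (-61/6)·(row 1/(11/2)).
Updated z-row coefficients: x1: -26/11, x2: 0, x3: 0, s1: 61/33, s2: 0, s3: 0, s4: 8/33.
The most negative is -26/11 in column x1, so x1 would enter next.

x1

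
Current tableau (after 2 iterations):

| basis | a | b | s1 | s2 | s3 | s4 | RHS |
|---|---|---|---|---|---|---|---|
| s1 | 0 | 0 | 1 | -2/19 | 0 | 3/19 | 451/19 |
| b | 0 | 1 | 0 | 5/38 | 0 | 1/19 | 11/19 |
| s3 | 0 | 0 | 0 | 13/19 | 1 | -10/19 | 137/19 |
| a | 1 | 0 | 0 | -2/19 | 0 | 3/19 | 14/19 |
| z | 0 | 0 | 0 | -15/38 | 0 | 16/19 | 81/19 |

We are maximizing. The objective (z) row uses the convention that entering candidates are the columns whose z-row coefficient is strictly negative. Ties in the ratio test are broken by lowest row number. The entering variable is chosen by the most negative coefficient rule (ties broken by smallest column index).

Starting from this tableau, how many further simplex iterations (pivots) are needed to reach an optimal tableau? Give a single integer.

1

pivot: s2 in, b out → z = 6
No improving column remains; optimal.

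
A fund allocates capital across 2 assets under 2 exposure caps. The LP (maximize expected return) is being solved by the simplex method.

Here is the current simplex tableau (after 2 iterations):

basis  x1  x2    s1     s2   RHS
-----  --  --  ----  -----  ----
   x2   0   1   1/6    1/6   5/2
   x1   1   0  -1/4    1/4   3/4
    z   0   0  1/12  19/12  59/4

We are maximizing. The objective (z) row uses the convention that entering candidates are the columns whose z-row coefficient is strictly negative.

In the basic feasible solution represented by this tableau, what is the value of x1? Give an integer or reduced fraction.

3/4

x1 is basic (row 2); its value is the RHS of that row: 3/4.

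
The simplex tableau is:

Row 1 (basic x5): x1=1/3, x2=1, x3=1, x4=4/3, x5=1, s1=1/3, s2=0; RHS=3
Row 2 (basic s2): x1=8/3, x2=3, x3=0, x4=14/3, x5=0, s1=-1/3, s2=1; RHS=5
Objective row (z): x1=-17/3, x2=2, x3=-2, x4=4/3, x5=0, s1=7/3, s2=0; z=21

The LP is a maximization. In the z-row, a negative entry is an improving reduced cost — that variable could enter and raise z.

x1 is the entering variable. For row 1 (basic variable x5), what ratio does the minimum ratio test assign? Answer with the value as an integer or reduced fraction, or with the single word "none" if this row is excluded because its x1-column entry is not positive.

Ratio = RHS / (x1 entry) = 3 / (1/3) = 9.

9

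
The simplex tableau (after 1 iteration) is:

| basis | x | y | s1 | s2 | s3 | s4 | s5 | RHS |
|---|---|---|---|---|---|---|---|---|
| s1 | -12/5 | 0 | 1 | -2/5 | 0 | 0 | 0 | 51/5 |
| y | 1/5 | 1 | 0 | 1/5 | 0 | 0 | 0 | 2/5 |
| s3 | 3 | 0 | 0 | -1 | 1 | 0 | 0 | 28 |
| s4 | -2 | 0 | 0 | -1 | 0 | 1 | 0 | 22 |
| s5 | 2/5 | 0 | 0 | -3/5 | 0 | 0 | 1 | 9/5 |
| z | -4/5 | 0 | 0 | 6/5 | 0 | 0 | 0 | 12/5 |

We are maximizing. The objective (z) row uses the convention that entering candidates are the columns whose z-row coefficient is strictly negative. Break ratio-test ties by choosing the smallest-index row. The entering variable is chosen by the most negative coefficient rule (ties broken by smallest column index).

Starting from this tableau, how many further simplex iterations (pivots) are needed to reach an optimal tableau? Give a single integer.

pivot: x in, y out → z = 4
No improving column remains; optimal.

1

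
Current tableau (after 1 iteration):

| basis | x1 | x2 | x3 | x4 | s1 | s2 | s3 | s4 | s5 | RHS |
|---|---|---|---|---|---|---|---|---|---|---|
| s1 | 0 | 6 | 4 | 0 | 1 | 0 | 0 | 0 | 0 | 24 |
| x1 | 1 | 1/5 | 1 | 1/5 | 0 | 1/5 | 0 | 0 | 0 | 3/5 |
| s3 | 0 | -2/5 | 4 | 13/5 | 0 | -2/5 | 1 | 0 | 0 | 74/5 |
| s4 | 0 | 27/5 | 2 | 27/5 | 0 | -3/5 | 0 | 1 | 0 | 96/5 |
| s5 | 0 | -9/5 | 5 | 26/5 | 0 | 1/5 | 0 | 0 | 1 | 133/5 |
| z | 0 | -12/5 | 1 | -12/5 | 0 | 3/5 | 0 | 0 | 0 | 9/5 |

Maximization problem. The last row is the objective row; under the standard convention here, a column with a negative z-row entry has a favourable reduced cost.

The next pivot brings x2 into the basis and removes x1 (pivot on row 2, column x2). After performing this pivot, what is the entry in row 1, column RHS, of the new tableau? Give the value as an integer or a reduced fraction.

Pivot element is row 2, column x2: 1/5.
Normalize row 2: new (row 2, RHS) = (3/5)/(1/5) = 3.
row 1 ← row 1 − 6·(new row 2): 24 − 6·3 = 6.

6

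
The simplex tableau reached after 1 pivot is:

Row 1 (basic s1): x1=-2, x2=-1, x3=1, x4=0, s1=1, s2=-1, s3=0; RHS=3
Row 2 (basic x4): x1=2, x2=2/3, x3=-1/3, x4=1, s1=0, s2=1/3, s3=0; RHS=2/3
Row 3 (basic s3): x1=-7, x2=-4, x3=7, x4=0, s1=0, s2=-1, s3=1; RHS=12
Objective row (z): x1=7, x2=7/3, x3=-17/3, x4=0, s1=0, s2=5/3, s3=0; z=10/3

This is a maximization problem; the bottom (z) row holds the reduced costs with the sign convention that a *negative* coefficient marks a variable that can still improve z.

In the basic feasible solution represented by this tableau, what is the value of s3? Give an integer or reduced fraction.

s3 is basic (row 3); its value is the RHS of that row: 12.

12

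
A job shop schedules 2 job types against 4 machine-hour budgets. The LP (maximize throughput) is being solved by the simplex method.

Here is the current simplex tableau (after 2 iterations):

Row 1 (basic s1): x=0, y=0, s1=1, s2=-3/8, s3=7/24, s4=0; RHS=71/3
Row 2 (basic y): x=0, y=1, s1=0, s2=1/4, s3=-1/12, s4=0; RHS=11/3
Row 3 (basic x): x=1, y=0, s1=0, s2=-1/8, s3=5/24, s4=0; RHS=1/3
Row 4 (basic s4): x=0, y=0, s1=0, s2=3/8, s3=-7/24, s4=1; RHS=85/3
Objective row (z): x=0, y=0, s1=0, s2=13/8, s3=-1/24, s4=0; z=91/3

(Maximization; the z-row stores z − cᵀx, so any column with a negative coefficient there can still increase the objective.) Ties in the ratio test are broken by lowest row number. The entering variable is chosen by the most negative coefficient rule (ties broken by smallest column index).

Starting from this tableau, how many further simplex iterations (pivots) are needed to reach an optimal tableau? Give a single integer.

pivot: s3 in, x out → z = 152/5
No improving column remains; optimal.

1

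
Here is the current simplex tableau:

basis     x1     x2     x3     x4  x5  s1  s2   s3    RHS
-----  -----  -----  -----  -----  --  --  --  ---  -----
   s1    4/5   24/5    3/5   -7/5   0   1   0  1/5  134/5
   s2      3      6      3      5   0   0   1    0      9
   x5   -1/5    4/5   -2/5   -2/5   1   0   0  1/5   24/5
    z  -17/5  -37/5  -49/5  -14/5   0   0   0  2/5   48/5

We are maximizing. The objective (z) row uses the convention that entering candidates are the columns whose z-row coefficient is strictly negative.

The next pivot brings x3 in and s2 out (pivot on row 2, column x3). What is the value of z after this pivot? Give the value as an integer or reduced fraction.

Minimum ratio for x3: 9/3 = 3.
z changes by −(z-row coeff of x3)·ratio = −(-49/5)·3 = 147/5.
New z = 48/5 + (147/5) = 39.

39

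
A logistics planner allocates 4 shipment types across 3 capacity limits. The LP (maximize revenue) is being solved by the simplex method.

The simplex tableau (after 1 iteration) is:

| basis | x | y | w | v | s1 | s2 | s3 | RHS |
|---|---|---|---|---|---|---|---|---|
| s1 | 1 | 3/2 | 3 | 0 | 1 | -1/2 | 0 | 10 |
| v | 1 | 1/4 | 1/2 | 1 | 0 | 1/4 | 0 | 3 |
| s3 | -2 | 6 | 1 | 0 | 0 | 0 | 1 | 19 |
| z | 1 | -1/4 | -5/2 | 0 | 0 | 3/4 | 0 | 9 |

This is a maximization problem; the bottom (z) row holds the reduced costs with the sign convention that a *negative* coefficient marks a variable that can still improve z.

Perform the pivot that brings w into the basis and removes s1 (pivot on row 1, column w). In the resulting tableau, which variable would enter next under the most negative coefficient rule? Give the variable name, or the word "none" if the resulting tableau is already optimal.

Pivot element 3. New z-row = old z-row − (-5/2)·(row 1/3).
Updated z-row coefficients: x: 11/6, y: 1, w: 0, v: 0, s1: 5/6, s2: 1/3, s3: 0.
No coefficient is strictly negative; the tableau after this pivot is optimal.

none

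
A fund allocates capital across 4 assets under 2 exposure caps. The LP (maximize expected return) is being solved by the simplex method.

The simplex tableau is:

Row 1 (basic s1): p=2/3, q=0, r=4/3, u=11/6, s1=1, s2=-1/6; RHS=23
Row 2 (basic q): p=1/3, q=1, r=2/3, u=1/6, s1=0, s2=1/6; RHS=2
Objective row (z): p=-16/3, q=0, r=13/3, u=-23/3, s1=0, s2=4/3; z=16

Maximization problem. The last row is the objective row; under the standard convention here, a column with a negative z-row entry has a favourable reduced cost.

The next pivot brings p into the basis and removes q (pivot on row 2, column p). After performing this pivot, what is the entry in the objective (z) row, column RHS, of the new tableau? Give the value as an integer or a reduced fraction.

Pivot element is row 2, column p: 1/3.
Normalize row 2: new (row 2, RHS) = 2/(1/3) = 6.
z-row ← z-row − (-16/3)·(new row 2): 16 − (-16/3)·6 = 48.

48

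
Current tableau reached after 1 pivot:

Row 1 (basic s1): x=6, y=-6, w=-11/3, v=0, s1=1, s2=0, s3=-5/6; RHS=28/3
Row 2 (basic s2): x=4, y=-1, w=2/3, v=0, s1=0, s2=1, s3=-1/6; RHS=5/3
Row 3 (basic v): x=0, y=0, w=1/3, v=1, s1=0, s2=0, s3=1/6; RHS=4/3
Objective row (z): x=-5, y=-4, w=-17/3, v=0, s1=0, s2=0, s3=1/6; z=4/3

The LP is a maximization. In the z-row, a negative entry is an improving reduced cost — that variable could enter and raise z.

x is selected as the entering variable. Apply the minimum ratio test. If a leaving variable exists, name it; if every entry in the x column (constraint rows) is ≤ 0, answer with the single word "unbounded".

Ratios: row 1 (s1): (28/3)/6 = 14/9; row 2 (s2): (5/3)/4 = 5/12; row 3 (v): entry 0 ≤ 0, skip.
Minimum ratio is in the s2 row, so s2 leaves.

s2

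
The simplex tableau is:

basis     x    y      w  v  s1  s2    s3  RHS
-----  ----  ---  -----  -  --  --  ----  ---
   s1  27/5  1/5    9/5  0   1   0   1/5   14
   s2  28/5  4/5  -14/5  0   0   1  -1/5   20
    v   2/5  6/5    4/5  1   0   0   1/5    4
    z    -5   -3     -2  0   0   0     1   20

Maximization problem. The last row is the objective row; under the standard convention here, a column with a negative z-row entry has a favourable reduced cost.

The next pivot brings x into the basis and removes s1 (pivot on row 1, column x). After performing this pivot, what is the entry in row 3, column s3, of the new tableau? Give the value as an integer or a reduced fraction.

Pivot element is row 1, column x: 27/5.
Normalize row 1: new (row 1, s3) = (1/5)/(27/5) = 1/27.
row 3 ← row 3 − (2/5)·(new row 1): 1/5 − (2/5)·(1/27) = 5/27.

5/27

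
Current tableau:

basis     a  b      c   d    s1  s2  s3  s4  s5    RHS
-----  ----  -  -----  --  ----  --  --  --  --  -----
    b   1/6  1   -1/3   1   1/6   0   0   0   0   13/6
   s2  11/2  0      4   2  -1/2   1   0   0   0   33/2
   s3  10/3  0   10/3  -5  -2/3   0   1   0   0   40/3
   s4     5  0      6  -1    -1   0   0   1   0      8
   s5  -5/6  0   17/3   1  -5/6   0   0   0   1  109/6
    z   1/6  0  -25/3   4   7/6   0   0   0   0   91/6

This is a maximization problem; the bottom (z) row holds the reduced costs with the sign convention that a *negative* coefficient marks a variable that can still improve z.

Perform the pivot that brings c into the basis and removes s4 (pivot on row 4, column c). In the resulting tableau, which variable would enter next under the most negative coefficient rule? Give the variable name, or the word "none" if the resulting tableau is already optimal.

s1

Pivot element 6. New z-row = old z-row − (-25/3)·(row 4/6).
Updated z-row coefficients: a: 64/9, b: 0, c: 0, d: 47/18, s1: -2/9, s2: 0, s3: 0, s4: 25/18, s5: 0.
The most negative is -2/9 in column s1, so s1 would enter next.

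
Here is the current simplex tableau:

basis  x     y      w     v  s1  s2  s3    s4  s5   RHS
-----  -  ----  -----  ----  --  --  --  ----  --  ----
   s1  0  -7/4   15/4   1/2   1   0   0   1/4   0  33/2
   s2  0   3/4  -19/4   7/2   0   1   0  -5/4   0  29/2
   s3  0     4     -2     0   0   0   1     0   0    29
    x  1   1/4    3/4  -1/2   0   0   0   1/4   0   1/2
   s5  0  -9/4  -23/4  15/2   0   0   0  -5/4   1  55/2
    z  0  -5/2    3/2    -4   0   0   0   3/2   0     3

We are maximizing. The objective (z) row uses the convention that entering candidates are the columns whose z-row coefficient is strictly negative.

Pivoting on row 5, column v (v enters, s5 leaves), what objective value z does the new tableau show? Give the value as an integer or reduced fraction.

53/3

Minimum ratio for v: (55/2)/(15/2) = 11/3.
z changes by −(z-row coeff of v)·ratio = −(-4)·(11/3) = 44/3.
New z = 3 + (44/3) = 53/3.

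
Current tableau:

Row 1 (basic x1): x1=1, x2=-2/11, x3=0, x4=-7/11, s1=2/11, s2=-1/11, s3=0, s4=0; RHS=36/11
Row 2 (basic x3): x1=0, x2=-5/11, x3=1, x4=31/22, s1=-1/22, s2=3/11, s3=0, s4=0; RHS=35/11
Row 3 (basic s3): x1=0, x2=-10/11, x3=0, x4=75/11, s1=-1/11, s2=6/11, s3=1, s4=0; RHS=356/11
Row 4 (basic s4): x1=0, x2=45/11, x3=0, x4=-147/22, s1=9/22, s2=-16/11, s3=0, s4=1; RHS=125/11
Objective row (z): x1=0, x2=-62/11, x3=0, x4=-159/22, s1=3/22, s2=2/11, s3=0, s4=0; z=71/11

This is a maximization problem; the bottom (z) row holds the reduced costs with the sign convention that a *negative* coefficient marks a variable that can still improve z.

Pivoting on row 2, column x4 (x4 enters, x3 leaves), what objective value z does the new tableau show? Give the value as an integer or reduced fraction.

706/31

Minimum ratio for x4: (35/11)/(31/22) = 70/31.
z changes by −(z-row coeff of x4)·ratio = −(-159/22)·(70/31) = 5565/341.
New z = 71/11 + (5565/341) = 706/31.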